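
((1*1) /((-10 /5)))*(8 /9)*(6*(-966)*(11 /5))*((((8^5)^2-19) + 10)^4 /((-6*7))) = -538071474653481567670945942028020333000 /3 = -179357158217827189223648600000000000000.00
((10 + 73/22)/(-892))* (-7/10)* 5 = 2051/39248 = 0.05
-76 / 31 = -2.45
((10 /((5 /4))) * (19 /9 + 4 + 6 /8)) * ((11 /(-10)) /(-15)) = 4.03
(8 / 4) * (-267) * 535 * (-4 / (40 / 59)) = 1685571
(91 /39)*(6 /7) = 2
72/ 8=9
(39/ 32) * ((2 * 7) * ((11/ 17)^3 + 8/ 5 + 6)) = 52784277/ 393040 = 134.30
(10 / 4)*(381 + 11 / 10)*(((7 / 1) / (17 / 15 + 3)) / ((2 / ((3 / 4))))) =1203615 / 1984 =606.66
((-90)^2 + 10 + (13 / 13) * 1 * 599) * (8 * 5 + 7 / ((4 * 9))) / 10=4200641 / 120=35005.34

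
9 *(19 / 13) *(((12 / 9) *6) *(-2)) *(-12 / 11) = 32832 / 143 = 229.59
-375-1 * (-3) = -372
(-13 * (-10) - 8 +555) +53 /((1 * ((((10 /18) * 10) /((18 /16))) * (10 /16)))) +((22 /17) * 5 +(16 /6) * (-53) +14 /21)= 7139693 /12750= 559.98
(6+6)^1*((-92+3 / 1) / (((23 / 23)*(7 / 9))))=-9612 / 7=-1373.14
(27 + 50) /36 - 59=-2047 /36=-56.86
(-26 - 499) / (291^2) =-175 / 28227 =-0.01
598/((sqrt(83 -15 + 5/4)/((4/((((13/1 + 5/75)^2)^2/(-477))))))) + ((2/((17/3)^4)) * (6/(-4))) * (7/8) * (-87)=-4.48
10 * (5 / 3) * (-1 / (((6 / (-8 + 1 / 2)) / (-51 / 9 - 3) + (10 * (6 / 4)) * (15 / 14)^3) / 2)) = -17836000 / 9921267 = -1.80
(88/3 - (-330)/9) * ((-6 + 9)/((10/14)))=1386/5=277.20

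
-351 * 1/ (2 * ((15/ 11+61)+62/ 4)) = -1287/ 571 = -2.25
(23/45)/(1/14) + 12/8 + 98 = 9599/90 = 106.66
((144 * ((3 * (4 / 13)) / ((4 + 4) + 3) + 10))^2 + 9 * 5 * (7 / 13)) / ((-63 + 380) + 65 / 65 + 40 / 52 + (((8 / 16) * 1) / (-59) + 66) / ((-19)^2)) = 612249515607534 / 92611603513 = 6610.94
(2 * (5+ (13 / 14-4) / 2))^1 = 97 / 14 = 6.93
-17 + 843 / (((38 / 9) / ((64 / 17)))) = 237293 / 323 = 734.65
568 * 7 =3976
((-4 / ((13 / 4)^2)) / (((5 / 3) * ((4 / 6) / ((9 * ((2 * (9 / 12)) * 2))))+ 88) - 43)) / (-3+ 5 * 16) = -15552 / 142427285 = -0.00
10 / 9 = 1.11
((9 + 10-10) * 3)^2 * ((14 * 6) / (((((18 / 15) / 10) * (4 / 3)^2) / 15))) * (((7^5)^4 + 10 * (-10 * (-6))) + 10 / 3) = 1374232280343920279706375 / 4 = 343558070085980069926593.80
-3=-3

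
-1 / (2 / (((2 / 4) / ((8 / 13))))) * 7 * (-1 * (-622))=-28301 / 16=-1768.81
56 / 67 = 0.84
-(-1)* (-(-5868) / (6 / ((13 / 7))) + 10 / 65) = 1816.44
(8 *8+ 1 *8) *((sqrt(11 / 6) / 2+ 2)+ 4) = 6 *sqrt(66)+ 432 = 480.74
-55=-55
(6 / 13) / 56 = 3 / 364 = 0.01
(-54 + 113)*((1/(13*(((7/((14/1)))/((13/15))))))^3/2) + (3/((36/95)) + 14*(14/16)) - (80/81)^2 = 31593071/1640250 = 19.26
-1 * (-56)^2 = -3136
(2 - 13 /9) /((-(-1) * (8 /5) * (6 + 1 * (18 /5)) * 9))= 125 /31104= 0.00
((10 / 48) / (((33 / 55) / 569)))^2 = 202350625 / 5184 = 39033.69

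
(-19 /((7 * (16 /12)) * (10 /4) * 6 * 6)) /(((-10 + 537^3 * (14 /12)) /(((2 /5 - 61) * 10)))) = 1919 /25292843590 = 0.00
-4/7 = -0.57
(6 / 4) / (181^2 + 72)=0.00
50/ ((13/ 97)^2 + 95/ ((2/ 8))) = 470450/ 3575589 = 0.13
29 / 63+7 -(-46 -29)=82.46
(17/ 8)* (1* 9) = 153/ 8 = 19.12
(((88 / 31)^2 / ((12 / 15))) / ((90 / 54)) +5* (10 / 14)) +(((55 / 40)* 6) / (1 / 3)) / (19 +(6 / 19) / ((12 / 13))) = 5130217 / 470890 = 10.89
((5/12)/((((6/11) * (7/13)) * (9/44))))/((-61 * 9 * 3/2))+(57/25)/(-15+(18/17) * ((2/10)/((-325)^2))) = -6725066638810/41921059662531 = -0.16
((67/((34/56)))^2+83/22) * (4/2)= 77450259/3179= 24363.09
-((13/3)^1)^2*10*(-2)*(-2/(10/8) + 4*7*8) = 751712/9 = 83523.56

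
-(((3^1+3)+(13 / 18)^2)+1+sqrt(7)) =-2437 / 324 - sqrt(7) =-10.17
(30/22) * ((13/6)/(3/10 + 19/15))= 975/517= 1.89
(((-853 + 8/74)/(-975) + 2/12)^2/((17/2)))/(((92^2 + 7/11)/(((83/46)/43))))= 5154678690073/8149273148153767500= 0.00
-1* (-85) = 85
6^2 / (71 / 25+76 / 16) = 1200 / 253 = 4.74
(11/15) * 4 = 44/15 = 2.93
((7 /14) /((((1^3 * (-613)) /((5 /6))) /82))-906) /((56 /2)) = -3332473 /102984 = -32.36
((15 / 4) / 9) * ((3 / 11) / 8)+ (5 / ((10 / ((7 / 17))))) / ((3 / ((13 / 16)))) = 157 / 2244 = 0.07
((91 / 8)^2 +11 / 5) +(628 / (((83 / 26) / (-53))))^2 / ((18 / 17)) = 2036981962280429 / 19840320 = 102668805.86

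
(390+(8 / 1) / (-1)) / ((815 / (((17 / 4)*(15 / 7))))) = 9741 / 2282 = 4.27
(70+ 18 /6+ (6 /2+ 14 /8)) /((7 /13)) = 4043 /28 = 144.39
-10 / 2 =-5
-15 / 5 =-3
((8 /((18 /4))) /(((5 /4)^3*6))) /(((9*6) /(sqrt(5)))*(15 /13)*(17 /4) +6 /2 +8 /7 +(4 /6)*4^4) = 8894040064 /5545096279875 - 299400192*sqrt(5) /616121808875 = 0.00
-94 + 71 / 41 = -92.27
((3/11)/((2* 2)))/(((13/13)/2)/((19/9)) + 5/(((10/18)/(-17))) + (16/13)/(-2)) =-741/1666918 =-0.00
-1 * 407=-407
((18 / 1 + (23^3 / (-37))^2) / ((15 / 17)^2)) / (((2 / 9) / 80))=342315947672 / 6845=50009634.43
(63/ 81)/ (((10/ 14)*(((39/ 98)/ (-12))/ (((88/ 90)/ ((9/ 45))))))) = -845152/ 5265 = -160.52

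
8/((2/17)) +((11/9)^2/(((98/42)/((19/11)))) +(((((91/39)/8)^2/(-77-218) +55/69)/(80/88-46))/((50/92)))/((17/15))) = 69.08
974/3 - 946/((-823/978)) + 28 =1476.83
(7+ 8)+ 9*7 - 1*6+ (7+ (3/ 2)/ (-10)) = 1577/ 20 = 78.85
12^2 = 144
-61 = -61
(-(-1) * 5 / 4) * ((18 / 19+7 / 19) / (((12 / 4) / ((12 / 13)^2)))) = 1500 / 3211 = 0.47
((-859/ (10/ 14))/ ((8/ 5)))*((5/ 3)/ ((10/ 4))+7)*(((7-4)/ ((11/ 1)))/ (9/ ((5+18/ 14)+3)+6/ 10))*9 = -26968305/ 2992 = -9013.47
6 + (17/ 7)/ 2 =101/ 14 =7.21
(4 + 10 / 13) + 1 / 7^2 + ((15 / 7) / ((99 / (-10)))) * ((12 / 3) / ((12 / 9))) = 29011 / 7007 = 4.14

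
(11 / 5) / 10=11 / 50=0.22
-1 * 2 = -2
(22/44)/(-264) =-1/528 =-0.00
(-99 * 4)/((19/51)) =-20196/19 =-1062.95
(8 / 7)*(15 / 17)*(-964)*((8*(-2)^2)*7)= -3701760 / 17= -217750.59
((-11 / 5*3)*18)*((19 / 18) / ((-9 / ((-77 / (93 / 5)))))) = -16093 / 279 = -57.68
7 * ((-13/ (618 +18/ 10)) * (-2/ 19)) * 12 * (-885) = -3221400/ 19627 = -164.13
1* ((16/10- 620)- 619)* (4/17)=-24748/85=-291.15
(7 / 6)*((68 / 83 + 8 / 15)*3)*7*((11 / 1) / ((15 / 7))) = 3176866 / 18675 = 170.11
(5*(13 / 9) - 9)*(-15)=80 / 3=26.67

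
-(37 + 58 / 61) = -2315 / 61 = -37.95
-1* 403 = -403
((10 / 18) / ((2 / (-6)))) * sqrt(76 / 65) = -2 * sqrt(1235) / 39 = -1.80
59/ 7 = 8.43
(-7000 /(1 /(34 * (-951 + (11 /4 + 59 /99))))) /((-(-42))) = 5370039.56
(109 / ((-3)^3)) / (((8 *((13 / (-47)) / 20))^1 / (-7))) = -179305 / 702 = -255.42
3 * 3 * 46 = 414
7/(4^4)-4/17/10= 0.00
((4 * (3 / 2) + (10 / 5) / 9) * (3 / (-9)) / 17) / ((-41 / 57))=1064 / 6273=0.17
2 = 2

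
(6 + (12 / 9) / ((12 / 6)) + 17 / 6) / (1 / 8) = 76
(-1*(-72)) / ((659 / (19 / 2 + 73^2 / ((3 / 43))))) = 5500212 / 659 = 8346.30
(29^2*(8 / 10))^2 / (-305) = -11316496 / 7625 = -1484.13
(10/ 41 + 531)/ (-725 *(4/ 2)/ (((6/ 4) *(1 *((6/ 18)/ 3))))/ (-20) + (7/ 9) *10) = 196029/ 163385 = 1.20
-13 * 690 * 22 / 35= -5638.29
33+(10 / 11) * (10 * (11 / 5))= 53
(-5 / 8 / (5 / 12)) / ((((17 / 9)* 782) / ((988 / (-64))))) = 6669 / 425408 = 0.02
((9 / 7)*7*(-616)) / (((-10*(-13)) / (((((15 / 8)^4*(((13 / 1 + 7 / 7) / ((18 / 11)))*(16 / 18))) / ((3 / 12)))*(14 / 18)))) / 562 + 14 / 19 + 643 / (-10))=3988521306000 / 45728689487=87.22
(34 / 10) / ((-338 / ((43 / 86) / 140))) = -17 / 473200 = -0.00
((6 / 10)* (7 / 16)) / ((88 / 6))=63 / 3520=0.02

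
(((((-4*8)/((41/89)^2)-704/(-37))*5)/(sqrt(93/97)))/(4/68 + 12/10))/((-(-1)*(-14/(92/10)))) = 762919200*sqrt(9021)/206307449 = 351.23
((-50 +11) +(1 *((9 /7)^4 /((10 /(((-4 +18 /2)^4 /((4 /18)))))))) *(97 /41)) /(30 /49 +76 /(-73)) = -51144700017 /12327224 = -4148.92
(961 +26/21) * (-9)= -8660.14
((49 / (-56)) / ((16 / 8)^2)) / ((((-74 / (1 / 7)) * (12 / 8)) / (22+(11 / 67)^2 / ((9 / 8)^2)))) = 4003571 / 645769584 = 0.01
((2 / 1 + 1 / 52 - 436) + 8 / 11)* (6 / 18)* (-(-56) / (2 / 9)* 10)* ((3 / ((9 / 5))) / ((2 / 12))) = -520424100 / 143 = -3639329.37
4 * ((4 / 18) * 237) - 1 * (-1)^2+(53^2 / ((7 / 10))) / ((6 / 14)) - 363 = 9210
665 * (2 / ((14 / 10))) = 950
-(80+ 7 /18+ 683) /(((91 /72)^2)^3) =-1168690249728 /6240321451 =-187.28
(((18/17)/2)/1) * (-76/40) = -171/170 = -1.01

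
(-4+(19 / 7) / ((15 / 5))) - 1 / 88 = -5741 / 1848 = -3.11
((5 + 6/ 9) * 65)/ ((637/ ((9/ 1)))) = 255/ 49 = 5.20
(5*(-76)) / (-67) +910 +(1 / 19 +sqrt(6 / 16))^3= 1107*sqrt(6) / 11552 +3366615419 / 3676424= 915.97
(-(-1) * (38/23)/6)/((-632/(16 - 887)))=16549/43608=0.38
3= 3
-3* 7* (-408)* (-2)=-17136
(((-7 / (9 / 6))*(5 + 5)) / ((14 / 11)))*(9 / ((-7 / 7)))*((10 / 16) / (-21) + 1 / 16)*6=1815 / 28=64.82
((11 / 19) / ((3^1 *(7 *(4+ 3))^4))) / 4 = 11 / 1314374628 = 0.00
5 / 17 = 0.29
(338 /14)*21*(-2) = -1014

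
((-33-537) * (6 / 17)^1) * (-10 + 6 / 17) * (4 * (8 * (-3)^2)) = 161533440 / 289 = 558939.24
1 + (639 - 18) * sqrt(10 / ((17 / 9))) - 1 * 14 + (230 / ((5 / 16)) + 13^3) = 1863 * sqrt(170) / 17 + 2920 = 4348.86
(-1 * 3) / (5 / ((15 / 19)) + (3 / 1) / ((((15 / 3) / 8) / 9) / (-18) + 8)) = -93267 / 208561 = -0.45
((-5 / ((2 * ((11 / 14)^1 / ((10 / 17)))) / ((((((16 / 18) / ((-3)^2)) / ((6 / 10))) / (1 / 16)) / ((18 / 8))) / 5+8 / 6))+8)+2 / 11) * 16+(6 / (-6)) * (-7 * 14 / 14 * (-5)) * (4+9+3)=-194681680 / 408969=-476.03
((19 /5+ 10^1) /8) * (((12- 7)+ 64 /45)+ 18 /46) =1763 /150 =11.75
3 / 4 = 0.75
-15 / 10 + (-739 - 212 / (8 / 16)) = -2329 / 2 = -1164.50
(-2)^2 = 4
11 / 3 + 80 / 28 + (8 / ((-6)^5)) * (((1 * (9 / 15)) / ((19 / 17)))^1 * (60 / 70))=234253 / 35910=6.52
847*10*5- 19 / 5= 211731 / 5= 42346.20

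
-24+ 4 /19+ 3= -395 /19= -20.79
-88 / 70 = -44 / 35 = -1.26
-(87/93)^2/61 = -841/58621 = -0.01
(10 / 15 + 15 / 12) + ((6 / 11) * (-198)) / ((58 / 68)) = -43397 / 348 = -124.70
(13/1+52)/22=65/22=2.95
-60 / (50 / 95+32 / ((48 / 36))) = -570 / 233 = -2.45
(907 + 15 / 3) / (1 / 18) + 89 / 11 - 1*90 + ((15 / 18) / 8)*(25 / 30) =51746675 / 3168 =16334.18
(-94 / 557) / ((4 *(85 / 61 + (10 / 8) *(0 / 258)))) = -2867 / 94690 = -0.03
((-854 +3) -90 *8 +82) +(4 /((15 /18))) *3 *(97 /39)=-94457 /65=-1453.18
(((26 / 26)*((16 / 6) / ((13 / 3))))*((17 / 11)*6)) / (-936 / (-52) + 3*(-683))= -272 / 96811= -0.00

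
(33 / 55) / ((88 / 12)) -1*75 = -8241 / 110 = -74.92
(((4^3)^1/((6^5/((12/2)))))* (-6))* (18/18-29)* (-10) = -2240/27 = -82.96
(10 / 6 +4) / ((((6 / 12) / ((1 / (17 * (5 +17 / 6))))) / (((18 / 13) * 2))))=144 / 611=0.24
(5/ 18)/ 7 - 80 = -10075/ 126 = -79.96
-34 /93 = -0.37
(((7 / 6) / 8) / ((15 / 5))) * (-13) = -91 / 144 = -0.63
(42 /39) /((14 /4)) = 4 /13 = 0.31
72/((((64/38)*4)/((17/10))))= 18.17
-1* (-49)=49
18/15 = 6/5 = 1.20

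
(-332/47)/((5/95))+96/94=-6260/47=-133.19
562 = 562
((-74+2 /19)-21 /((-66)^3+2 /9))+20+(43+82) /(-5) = -78.89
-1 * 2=-2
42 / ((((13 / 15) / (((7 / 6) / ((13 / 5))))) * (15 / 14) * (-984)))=-1715 / 83148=-0.02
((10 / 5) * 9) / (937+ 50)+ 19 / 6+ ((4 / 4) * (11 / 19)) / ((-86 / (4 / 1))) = 5093051 / 1612758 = 3.16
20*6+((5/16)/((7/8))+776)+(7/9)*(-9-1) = 111961/126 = 888.58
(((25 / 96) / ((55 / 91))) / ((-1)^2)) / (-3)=-455 / 3168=-0.14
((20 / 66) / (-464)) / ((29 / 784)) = -490 / 27753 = -0.02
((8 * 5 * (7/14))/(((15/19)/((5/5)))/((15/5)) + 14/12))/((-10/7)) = -1596/163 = -9.79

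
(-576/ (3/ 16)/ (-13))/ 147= 1024/ 637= 1.61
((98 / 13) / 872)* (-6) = -147 / 2834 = -0.05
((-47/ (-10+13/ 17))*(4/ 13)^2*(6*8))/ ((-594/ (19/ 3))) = -1943168/ 7880301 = -0.25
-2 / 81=-0.02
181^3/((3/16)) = 94875856/3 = 31625285.33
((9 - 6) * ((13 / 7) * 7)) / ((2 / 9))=351 / 2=175.50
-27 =-27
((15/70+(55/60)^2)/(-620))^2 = 1129969/390575001600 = 0.00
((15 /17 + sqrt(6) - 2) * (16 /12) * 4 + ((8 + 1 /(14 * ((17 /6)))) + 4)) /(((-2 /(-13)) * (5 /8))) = 22516 /357 + 832 * sqrt(6) /15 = 198.94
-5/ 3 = -1.67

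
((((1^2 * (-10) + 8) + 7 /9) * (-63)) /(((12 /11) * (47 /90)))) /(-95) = -2541 /1786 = -1.42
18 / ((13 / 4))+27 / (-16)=801 / 208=3.85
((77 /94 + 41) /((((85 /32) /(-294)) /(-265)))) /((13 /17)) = 980045472 /611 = 1604002.41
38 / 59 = 0.64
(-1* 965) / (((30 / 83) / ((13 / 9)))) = -208247 / 54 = -3856.43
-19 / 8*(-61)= 1159 / 8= 144.88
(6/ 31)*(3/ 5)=18/ 155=0.12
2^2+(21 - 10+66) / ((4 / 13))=1017 / 4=254.25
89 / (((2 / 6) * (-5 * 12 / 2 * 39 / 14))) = -623 / 195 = -3.19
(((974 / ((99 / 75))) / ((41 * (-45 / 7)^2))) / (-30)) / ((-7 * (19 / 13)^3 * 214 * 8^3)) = 7489573 / 1235431333002240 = 0.00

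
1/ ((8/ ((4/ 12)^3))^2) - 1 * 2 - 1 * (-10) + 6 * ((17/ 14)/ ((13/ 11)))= 60139675/ 4245696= 14.16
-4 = -4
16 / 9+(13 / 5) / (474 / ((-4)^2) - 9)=4712 / 2475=1.90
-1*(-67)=67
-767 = -767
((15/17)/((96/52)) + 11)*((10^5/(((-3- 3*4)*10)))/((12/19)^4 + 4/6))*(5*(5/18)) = -12869.90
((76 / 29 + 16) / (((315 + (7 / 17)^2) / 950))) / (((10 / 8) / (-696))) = -711633600 / 22771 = -31251.75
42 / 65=0.65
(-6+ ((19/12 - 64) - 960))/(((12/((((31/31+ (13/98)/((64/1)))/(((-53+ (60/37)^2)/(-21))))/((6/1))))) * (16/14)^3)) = -247762667285/61977133056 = -4.00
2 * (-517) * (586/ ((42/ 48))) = -4847392/ 7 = -692484.57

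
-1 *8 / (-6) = 4 / 3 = 1.33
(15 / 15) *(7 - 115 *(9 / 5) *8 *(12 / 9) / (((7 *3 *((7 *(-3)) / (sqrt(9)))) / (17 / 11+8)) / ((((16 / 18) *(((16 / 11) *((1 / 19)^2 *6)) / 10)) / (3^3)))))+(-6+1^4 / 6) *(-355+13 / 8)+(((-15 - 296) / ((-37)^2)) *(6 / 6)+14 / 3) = 374831662996583 / 180833049936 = 2072.81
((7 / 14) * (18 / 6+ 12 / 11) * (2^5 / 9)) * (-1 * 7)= -50.91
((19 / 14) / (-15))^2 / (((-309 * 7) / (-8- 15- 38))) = 22021 / 95388300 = 0.00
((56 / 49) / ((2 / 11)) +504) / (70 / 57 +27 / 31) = 6311724 / 25963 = 243.10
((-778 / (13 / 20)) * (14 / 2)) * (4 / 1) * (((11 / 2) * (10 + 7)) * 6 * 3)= -56403803.08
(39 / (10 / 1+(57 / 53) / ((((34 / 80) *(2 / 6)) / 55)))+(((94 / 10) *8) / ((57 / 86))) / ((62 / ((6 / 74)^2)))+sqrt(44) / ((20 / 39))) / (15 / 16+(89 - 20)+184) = 256566892536 / 631005467643215+312 *sqrt(11) / 20315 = 0.05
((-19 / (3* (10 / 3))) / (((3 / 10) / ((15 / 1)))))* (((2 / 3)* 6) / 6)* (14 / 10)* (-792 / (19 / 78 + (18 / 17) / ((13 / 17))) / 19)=2269.98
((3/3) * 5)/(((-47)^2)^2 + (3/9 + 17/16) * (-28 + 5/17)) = 1360/1327262713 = 0.00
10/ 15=2/ 3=0.67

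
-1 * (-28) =28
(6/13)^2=36/169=0.21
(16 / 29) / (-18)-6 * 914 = -1431332 / 261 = -5484.03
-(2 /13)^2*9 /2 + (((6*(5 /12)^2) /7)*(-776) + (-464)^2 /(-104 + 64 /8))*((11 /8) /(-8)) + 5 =410.20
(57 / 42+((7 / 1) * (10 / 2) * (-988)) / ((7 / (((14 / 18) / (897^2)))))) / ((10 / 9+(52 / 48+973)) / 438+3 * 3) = 0.12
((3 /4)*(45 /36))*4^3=60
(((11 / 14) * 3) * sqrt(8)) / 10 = 33 * sqrt(2) / 70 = 0.67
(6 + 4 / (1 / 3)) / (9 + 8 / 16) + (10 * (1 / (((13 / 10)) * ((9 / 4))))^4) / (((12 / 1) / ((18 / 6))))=6867593956 / 3560385699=1.93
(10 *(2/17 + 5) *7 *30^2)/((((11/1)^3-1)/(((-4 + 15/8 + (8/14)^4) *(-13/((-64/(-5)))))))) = 49328706375/99266944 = 496.93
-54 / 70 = -27 / 35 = -0.77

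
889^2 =790321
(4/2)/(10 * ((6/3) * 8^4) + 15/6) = 0.00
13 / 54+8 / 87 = 521 / 1566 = 0.33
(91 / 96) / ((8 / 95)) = 8645 / 768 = 11.26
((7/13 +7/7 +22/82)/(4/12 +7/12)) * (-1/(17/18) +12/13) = -346680/1295723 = -0.27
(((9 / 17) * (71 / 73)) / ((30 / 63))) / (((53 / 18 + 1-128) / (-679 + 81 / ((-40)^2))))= 18742261707 / 3167032000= 5.92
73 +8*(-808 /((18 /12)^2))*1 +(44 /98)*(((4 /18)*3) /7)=-8643125 /3087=-2799.85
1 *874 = 874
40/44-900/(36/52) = -14290/11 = -1299.09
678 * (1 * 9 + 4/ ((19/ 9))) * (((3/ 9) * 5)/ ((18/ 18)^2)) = 233910/ 19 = 12311.05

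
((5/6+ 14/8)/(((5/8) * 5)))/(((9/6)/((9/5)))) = 124/125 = 0.99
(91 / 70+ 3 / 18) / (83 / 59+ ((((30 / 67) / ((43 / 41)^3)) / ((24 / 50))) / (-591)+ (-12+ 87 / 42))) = -9534965545798 / 55410025270265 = -0.17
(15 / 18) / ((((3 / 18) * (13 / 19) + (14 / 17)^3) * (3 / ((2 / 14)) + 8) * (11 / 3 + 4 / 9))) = 840123 / 80836601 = 0.01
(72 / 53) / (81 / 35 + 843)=420 / 261343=0.00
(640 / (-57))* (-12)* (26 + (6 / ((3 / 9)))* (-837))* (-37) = 1424588800 / 19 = 74978357.89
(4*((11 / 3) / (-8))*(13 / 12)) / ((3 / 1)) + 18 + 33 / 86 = 164599 / 9288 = 17.72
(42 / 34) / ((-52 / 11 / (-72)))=4158 / 221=18.81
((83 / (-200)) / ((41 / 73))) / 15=-6059 / 123000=-0.05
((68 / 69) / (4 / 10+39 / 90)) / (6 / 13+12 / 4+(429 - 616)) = -884 / 137195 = -0.01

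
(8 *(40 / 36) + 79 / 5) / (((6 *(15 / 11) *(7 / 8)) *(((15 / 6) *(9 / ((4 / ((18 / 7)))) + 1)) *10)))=97768 / 4809375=0.02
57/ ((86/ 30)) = 855/ 43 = 19.88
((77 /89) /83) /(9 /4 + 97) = 308 /2932639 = 0.00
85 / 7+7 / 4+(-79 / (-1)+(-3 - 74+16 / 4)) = 557 / 28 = 19.89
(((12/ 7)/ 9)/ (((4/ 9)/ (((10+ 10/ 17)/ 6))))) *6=540/ 119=4.54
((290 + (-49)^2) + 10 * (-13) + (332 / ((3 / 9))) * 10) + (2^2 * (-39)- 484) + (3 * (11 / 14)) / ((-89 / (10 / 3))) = 7401808 / 623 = 11880.91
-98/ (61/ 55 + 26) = -770/ 213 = -3.62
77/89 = 0.87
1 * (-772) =-772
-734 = -734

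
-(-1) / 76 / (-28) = -1 / 2128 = -0.00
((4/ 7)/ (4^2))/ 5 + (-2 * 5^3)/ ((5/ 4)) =-27999/ 140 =-199.99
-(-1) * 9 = 9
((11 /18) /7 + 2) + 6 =1019 /126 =8.09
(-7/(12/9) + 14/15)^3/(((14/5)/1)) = -2481997/86400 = -28.73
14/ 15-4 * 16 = -946/ 15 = -63.07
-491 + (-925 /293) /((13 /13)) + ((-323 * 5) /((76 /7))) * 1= -753487 /1172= -642.91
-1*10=-10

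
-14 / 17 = -0.82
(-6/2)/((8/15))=-45/8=-5.62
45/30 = 1.50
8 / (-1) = -8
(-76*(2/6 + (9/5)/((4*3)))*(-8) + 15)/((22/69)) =106559/110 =968.72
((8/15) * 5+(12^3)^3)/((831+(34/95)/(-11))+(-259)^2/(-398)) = 6438012741928240/826524099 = 7789261.98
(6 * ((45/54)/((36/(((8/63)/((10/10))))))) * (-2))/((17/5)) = -100/9639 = -0.01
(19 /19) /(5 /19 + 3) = 19 /62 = 0.31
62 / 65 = 0.95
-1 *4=-4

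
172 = 172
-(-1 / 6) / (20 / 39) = 13 / 40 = 0.32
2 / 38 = 1 / 19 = 0.05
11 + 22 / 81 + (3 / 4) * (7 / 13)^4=11.33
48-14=34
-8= -8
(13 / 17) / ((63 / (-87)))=-377 / 357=-1.06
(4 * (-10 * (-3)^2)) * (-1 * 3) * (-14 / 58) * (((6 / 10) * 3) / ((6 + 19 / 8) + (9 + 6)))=-108864 / 5423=-20.07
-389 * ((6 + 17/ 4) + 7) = -26841/ 4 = -6710.25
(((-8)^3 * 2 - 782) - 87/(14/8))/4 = -6495/14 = -463.93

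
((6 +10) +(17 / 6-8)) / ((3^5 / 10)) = 325 / 729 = 0.45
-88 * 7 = -616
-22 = -22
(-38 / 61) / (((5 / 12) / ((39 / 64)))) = -2223 / 2440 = -0.91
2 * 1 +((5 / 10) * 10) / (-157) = 309 / 157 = 1.97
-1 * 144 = -144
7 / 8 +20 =167 / 8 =20.88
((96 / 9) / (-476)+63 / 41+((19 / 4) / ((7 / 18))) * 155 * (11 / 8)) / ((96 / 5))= 3049980565 / 22482432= 135.66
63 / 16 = 3.94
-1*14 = -14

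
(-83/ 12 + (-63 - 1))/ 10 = -851/ 120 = -7.09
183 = 183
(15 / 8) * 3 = 45 / 8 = 5.62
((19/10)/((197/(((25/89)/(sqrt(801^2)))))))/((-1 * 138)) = -0.00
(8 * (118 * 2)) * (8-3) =9440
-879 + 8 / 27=-23725 / 27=-878.70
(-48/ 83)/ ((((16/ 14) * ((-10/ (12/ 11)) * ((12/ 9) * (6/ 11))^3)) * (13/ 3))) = 22869/ 690560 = 0.03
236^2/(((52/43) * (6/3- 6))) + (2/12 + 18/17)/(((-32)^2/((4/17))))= -66444880807/5770752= -11514.08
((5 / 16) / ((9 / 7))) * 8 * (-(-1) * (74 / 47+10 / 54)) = 78155 / 22842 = 3.42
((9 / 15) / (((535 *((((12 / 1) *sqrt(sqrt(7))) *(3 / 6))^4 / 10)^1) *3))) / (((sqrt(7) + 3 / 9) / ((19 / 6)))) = -19 / 300918240 + 19 *sqrt(7) / 100306080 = 0.00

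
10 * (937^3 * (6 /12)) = 4113284765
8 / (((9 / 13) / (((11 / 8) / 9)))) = 143 / 81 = 1.77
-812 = -812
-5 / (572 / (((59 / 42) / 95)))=-59 / 456456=-0.00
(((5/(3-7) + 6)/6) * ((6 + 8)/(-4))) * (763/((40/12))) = -101479/160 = -634.24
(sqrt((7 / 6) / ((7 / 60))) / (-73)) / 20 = -0.00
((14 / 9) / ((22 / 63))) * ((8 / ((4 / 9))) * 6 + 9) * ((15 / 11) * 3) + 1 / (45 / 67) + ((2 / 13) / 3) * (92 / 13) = 1963679968 / 920205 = 2133.96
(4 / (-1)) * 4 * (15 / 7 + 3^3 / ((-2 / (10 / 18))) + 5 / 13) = 7240 / 91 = 79.56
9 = 9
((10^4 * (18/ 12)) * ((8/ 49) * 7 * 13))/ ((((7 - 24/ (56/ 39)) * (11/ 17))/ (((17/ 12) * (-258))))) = 142545000/ 11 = 12958636.36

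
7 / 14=1 / 2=0.50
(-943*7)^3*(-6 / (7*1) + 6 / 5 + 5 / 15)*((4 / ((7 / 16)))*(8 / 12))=-53345947914112 / 45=-1185465509202.49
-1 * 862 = -862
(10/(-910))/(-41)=1/3731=0.00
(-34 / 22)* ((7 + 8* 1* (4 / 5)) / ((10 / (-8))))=4556 / 275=16.57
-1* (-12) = 12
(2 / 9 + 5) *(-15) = -235 / 3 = -78.33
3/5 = 0.60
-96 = -96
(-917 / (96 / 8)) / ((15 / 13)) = -11921 / 180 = -66.23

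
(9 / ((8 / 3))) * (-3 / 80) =-81 / 640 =-0.13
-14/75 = -0.19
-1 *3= -3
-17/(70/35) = -17/2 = -8.50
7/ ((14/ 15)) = 15/ 2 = 7.50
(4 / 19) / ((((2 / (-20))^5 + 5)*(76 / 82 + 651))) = 0.00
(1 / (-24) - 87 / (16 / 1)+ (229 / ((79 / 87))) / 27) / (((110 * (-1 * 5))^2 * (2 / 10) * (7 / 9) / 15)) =753 / 611776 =0.00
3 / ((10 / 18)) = 27 / 5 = 5.40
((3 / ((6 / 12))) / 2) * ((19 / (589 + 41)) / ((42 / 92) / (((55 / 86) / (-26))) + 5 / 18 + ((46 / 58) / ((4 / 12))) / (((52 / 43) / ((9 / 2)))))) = -21746868 / 2266145539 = -0.01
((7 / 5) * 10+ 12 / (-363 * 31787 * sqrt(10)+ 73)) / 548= 9319881145345529 / 364806776260684994 - 34616043 * sqrt(10) / 182403388130342497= 0.03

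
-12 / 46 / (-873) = 2 / 6693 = 0.00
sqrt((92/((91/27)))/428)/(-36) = -sqrt(671853)/116844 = -0.01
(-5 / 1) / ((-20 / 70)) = 17.50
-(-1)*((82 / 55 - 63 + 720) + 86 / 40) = 145341 / 220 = 660.64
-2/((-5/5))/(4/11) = 11/2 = 5.50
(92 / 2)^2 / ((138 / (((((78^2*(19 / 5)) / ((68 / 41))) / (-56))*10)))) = -9083919 / 238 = -38167.73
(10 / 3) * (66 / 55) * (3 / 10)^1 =6 / 5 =1.20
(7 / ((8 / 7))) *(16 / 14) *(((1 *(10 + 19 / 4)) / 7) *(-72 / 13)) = -1062 / 13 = -81.69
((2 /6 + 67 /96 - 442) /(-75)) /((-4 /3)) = -4.41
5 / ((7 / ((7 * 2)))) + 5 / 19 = 10.26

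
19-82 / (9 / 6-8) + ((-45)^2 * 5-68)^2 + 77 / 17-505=101142780.14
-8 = -8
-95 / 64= -1.48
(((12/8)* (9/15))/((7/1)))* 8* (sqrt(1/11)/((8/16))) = 0.62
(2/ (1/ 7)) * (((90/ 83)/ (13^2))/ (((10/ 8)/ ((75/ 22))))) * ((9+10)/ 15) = 47880/ 154297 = 0.31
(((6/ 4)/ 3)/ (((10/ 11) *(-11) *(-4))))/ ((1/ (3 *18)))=27/ 40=0.68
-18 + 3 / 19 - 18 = -681 / 19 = -35.84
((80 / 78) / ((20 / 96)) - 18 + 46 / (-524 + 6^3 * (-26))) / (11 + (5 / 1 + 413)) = -0.03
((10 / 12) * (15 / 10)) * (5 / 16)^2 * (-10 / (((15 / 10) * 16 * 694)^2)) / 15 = -125 / 426120708096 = -0.00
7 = 7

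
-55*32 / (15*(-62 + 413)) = -352 / 1053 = -0.33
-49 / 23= -2.13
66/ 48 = 11/ 8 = 1.38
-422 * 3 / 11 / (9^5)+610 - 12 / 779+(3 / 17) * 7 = 1752533990959 / 2867281659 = 611.22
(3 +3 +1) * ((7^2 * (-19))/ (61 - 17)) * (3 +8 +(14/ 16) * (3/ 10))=-5871817/ 3520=-1668.13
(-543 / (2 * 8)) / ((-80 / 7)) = 3801 / 1280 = 2.97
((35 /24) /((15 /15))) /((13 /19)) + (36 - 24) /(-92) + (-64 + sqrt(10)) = -444905 /7176 + sqrt(10) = -58.84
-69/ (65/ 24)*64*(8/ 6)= -141312/ 65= -2174.03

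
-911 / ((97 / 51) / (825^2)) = -326005341.49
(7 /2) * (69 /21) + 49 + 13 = 147 /2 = 73.50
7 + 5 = 12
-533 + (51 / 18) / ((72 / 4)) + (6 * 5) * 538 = 15607.16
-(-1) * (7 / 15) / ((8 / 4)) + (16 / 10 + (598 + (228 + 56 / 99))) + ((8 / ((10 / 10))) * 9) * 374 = 5495767 / 198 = 27756.40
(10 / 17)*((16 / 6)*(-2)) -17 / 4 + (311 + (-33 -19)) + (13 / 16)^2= 3293675 / 13056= 252.27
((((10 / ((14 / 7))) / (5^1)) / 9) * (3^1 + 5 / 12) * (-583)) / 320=-0.69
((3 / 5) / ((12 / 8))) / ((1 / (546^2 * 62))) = 36966384 / 5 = 7393276.80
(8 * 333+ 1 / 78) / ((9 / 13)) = 207793 / 54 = 3848.02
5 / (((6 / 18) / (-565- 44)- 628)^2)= 16689645 / 1316428085449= 0.00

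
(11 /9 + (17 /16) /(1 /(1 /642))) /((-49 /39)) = -490295 /503328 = -0.97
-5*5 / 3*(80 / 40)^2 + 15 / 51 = -1685 / 51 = -33.04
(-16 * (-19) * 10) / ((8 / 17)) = 6460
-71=-71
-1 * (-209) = 209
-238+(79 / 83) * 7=-19201 / 83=-231.34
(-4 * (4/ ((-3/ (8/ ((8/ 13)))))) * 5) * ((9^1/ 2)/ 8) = 195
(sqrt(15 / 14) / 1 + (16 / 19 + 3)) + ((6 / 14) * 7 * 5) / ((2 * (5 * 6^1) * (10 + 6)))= 4.89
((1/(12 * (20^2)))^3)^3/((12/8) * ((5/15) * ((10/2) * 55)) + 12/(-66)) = 11/2043110548228276224000000000000000000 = 0.00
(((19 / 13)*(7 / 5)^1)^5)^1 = 41615795893 / 1160290625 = 35.87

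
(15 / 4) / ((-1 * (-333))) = 5 / 444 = 0.01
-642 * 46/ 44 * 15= -110745/ 11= -10067.73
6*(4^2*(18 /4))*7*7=21168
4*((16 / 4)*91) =1456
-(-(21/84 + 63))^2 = -64009/16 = -4000.56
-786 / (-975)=262 / 325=0.81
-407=-407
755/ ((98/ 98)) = 755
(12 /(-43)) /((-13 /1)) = 12 /559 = 0.02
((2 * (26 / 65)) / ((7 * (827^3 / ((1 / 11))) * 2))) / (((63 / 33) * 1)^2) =22 / 8730179283105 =0.00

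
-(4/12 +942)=-2827/3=-942.33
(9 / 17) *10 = 90 / 17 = 5.29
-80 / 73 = -1.10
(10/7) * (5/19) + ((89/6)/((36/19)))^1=235703/28728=8.20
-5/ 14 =-0.36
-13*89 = -1157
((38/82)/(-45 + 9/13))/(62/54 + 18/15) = -3705/831808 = -0.00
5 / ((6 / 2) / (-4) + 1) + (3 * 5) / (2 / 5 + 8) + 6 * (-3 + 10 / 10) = 137 / 14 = 9.79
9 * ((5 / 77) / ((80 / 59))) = 531 / 1232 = 0.43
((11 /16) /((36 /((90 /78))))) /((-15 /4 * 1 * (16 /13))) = -11 /2304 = -0.00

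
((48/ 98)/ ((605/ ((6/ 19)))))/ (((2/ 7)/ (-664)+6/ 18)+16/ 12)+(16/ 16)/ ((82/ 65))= 60771284593/ 76650476210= 0.79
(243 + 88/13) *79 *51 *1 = 13082163/13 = 1006320.23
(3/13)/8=0.03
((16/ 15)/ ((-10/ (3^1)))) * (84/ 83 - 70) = 45808/ 2075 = 22.08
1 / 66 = 0.02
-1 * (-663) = 663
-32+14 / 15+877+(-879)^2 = 11602304 / 15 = 773486.93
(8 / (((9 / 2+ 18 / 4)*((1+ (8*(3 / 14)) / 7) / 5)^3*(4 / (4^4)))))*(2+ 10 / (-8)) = 1882384000 / 680943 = 2764.38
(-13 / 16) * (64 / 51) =-52 / 51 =-1.02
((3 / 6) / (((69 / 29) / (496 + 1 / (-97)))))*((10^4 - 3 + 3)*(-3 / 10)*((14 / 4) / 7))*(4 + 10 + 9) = -348804750 / 97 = -3595925.26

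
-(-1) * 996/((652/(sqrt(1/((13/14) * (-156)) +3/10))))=0.83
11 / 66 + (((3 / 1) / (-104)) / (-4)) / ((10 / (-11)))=1981 / 12480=0.16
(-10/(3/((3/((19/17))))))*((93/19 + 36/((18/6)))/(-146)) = 27285/26353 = 1.04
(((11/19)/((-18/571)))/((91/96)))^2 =10099446016/26904969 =375.37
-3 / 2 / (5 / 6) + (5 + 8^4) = 20496 / 5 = 4099.20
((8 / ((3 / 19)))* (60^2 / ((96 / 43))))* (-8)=-653600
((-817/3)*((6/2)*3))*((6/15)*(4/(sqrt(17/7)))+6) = -17222.45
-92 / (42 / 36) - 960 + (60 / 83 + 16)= -593860 / 581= -1022.13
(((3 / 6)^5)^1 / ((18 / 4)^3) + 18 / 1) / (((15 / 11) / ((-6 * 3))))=-577379 / 2430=-237.60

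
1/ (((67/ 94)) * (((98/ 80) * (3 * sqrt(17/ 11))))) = 3760 * sqrt(187)/ 167433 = 0.31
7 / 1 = 7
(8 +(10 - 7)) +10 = 21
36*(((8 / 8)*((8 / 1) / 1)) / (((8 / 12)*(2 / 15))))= 3240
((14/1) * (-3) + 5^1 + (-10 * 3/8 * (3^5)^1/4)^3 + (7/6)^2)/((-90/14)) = 3050945547419/1658880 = 1839159.88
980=980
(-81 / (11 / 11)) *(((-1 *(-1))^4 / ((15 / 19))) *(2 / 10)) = -513 / 25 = -20.52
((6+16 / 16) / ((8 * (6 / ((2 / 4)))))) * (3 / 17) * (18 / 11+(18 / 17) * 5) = 0.09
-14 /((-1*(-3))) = -14 /3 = -4.67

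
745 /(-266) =-745 /266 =-2.80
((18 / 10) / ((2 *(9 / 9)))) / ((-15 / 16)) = -24 / 25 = -0.96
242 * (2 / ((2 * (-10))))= -121 / 5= -24.20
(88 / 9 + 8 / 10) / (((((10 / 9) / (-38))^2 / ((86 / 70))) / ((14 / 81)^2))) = 454.08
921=921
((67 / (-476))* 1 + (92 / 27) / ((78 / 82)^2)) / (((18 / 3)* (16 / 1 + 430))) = 70862863 / 52310158992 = 0.00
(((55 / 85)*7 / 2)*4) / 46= 77 / 391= 0.20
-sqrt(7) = -2.65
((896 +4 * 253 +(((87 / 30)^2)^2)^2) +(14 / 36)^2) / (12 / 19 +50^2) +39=16072584504546979 / 384847200000000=41.76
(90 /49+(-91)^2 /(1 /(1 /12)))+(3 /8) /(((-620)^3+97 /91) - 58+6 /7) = 360150259064587 /520508474472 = 691.92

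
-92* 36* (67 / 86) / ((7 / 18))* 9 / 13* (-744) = 13372822656 / 3913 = 3417537.10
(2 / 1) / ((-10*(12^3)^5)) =-1 / 77035107872931840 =-0.00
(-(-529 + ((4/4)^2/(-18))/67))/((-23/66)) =-7017725/4623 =-1518.00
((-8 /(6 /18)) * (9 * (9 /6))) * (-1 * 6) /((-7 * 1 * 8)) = -243 /7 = -34.71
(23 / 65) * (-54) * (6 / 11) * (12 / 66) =-1.89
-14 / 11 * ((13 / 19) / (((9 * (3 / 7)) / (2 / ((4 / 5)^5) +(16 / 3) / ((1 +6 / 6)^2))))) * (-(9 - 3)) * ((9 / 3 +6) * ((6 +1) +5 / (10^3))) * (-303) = -1029625092951 / 5350400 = -192438.90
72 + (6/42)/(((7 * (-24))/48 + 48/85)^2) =125525404/1743007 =72.02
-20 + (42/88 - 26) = -2003/44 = -45.52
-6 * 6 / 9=-4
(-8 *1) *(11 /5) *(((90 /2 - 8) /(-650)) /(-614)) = -814 /498875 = -0.00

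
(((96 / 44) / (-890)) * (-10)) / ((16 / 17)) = 0.03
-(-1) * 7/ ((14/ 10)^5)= 1.30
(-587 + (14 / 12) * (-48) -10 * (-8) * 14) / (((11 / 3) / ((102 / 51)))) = 2862 / 11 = 260.18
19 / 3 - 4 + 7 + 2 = 34 / 3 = 11.33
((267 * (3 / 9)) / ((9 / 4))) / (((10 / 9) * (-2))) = -89 / 5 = -17.80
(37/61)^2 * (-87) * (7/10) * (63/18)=-5836047/74420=-78.42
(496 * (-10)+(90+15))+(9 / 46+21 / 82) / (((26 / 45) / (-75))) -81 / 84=-1686947953 / 343252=-4914.60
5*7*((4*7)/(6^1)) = 490/3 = 163.33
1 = 1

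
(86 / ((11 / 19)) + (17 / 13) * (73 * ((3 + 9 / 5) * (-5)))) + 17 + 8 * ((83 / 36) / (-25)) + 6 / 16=-547205179 / 257400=-2125.89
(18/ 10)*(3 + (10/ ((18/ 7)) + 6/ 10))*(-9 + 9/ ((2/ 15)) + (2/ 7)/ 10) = 1380689/ 1750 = 788.97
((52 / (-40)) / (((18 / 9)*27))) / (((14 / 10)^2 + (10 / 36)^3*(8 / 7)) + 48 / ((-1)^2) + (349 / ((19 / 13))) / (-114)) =-4434885 / 8822186918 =-0.00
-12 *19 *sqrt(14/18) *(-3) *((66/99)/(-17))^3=-608 *sqrt(7)/44217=-0.04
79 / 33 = 2.39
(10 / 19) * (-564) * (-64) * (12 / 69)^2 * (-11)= -63528960 / 10051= -6320.66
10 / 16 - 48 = -379 / 8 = -47.38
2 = 2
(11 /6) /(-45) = -11 /270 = -0.04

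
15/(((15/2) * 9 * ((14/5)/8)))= 40/63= 0.63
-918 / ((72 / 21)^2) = -2499 / 32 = -78.09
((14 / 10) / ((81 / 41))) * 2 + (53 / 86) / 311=15373669 / 10832130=1.42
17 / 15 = 1.13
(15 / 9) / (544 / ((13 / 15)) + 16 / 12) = 65 / 24532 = 0.00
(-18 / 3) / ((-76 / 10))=15 / 19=0.79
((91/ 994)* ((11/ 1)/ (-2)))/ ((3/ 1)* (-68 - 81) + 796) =-143/ 99116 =-0.00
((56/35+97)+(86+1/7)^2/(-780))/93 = 1134961/1184820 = 0.96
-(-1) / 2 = 1 / 2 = 0.50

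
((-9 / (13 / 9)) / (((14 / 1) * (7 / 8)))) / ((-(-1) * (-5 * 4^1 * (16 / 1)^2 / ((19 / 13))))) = 1539 / 10599680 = 0.00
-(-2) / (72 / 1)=1 / 36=0.03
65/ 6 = 10.83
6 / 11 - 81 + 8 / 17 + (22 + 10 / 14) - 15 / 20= -303791 / 5236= -58.02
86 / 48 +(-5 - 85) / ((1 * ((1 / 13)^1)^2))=-364997 / 24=-15208.21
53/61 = 0.87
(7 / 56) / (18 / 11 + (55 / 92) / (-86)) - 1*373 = -52884624 / 141811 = -372.92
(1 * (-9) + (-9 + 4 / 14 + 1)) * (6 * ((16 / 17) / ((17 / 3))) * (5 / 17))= -168480 / 34391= -4.90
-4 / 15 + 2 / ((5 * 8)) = -0.22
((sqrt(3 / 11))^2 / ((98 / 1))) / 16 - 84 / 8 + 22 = 198355 / 17248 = 11.50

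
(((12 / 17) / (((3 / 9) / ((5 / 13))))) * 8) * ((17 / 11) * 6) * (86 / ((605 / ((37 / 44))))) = 1374624 / 190333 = 7.22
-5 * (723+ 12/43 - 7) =-154000/43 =-3581.40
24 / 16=3 / 2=1.50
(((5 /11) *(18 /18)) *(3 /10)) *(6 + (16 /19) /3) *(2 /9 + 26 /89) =73748 /167409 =0.44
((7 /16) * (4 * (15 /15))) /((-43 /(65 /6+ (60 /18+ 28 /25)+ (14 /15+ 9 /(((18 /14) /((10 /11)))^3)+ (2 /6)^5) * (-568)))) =263111243479 /2781523800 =94.59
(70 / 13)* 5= 350 / 13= 26.92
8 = 8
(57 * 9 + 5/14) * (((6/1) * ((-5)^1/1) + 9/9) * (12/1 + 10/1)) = -2292653/7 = -327521.86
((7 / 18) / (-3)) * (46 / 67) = -161 / 1809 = -0.09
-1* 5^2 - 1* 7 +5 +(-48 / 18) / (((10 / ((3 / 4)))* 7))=-946 / 35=-27.03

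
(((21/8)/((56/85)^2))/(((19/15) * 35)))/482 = 65025/229755904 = 0.00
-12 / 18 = -2 / 3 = -0.67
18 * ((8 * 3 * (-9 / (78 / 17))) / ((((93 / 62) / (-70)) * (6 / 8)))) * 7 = 4798080 / 13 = 369083.08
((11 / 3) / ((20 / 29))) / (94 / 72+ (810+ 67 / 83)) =79431 / 12132965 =0.01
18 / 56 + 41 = 1157 / 28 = 41.32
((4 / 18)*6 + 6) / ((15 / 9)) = 22 / 5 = 4.40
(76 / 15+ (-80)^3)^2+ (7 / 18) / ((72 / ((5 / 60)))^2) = 88058508490282401967 / 335923200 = 262138811759.00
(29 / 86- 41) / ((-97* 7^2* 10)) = 3497 / 4087580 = 0.00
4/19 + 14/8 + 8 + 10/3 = 3031/228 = 13.29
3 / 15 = 1 / 5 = 0.20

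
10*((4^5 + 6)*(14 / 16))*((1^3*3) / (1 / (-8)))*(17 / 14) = -262650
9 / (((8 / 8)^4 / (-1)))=-9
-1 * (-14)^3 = 2744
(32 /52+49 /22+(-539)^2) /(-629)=-83089819 /179894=-461.88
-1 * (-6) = 6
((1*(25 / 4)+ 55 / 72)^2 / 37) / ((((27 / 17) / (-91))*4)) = -394523675 / 20715264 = -19.05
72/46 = 36/23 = 1.57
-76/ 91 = -0.84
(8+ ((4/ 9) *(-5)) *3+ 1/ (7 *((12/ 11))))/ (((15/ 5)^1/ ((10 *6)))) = 205/ 7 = 29.29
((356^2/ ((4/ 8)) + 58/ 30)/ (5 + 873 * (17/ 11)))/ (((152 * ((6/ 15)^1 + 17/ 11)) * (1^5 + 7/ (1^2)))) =24213431/ 306023424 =0.08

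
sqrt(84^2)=84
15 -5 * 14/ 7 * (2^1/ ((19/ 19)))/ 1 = -5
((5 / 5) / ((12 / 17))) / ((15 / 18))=17 / 10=1.70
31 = 31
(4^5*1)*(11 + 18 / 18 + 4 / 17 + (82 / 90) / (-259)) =2481708032 / 198135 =12525.34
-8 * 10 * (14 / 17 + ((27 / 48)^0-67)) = 88640 / 17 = 5214.12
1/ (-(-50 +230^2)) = -1/ 52850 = -0.00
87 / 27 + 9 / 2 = 139 / 18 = 7.72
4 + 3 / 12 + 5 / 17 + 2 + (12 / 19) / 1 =9271 / 1292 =7.18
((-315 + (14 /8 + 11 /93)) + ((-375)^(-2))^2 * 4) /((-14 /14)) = 767845458983879 /2452148437500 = 313.13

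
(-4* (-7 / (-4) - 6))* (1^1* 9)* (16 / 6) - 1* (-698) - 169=937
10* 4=40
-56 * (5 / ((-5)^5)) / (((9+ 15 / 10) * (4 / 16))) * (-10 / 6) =-64 / 1125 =-0.06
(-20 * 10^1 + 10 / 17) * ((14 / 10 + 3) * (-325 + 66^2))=-60126396 / 17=-3536846.82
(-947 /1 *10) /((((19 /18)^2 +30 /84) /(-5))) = 107389800 /3337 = 32181.54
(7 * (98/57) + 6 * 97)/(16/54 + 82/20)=3047400/22553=135.12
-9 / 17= -0.53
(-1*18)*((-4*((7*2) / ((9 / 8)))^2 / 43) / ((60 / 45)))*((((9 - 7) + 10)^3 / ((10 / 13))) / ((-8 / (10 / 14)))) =-1677312 / 43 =-39007.26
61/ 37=1.65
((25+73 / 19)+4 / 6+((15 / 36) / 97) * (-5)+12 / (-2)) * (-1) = -519445 / 22116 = -23.49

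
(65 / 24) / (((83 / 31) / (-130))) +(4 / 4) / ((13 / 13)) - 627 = -754471 / 996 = -757.50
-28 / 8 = -3.50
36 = 36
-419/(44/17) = -161.89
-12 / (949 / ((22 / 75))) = -88 / 23725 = -0.00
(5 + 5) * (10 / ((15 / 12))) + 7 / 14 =161 / 2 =80.50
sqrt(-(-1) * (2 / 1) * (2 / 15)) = 0.52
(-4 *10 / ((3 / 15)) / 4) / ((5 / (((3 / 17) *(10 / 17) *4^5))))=-307200 / 289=-1062.98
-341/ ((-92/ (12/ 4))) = 11.12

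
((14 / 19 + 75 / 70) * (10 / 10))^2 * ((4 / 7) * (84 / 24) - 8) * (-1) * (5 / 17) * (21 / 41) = 10411245 / 3522638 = 2.96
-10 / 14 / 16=-5 / 112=-0.04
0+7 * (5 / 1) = 35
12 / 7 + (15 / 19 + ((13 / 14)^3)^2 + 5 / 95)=457429691 / 143061184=3.20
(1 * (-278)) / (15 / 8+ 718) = -2224 / 5759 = -0.39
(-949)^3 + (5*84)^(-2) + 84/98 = -854670348.14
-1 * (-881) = 881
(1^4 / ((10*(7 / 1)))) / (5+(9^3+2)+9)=1 / 52150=0.00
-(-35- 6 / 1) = 41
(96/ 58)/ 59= 48/ 1711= 0.03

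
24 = 24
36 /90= 2 /5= 0.40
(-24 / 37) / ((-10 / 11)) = 132 / 185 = 0.71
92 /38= 46 /19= 2.42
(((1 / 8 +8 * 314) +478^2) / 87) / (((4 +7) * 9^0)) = 1847969 / 7656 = 241.38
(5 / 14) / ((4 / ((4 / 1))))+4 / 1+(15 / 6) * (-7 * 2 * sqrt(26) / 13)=61 / 14 -35 * sqrt(26) / 13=-9.37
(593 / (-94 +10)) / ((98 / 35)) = -2965 / 1176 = -2.52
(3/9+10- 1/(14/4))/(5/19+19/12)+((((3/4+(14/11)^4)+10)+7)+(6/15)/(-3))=66486109219/2588821620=25.68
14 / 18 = 7 / 9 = 0.78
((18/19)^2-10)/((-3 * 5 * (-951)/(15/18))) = -1643/3089799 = -0.00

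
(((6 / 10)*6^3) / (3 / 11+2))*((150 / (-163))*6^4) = -55427328 / 815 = -68008.99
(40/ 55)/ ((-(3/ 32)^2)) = -82.75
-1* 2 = -2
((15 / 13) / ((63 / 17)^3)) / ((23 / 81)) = 24565 / 307671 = 0.08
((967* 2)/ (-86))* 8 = -7736/ 43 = -179.91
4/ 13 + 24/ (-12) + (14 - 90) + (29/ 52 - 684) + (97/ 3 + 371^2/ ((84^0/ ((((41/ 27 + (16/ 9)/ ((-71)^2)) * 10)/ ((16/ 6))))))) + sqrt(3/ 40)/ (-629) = 923907864773/ 1179594 - sqrt(30)/ 12580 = 783242.25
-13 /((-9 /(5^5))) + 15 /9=40640 /9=4515.56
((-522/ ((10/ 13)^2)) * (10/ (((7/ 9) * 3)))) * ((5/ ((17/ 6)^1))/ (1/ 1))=-793962/ 119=-6671.95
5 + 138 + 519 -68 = 594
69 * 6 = 414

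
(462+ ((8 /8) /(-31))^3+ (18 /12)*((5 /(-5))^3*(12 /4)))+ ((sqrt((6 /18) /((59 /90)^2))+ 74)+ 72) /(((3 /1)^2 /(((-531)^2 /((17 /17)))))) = 15930*sqrt(3)+ 272557352551 /59582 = 4602083.07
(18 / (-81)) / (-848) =1 / 3816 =0.00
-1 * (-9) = 9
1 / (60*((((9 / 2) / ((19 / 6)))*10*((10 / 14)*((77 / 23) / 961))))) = 419957 / 891000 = 0.47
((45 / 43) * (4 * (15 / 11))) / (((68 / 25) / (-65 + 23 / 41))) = -135.23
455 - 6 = 449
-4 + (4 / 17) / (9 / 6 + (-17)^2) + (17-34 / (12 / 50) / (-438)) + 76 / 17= 230948135 / 12978378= 17.79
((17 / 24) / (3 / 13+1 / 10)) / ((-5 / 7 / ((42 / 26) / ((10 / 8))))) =-3.87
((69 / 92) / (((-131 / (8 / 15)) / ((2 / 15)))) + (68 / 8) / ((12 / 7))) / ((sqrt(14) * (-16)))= -389693 * sqrt(14) / 17606400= -0.08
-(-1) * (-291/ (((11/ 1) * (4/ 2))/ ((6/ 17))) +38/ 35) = -23449/ 6545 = -3.58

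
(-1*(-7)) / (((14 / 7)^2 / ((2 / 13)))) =7 / 26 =0.27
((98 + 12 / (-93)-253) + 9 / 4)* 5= -94785 / 124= -764.40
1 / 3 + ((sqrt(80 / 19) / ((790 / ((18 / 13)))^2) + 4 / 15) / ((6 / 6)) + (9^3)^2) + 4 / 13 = 324 * sqrt(95) / 500996275 + 34543724 / 65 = 531441.91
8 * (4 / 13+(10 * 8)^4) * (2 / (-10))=-4259840032 / 65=-65536000.49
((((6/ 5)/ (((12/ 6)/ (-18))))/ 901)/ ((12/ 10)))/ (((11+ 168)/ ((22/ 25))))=-0.00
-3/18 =-1/6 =-0.17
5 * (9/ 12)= 15/ 4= 3.75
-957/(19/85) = -81345/19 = -4281.32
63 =63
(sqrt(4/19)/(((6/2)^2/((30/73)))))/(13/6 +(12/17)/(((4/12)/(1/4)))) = 136*sqrt(19)/76285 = 0.01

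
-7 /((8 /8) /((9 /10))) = -63 /10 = -6.30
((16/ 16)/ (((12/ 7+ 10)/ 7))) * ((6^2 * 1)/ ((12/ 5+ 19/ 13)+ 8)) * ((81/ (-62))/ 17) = -773955/ 5552999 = -0.14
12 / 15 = 4 / 5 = 0.80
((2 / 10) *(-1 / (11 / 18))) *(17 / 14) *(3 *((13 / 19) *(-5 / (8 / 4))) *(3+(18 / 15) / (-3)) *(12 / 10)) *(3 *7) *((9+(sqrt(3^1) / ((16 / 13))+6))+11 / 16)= 9075807 *sqrt(3) / 83600+175232889 / 83600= 2284.12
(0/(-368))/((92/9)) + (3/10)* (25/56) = 15/112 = 0.13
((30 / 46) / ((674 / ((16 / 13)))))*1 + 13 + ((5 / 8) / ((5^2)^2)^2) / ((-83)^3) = 468164543558024237 / 36009358425625000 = 13.00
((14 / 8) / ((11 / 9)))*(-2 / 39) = -21 / 286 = -0.07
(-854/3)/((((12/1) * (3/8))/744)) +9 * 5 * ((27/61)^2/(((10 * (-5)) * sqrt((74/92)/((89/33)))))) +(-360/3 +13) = -424547/9 - 2187 * sqrt(4998774)/15144470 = -47172.21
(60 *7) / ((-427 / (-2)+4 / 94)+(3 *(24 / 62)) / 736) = 37532320 / 19082873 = 1.97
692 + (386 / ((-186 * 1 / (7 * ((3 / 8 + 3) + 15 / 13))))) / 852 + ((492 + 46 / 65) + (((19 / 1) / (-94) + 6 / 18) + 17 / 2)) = 256753829229 / 215169760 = 1193.26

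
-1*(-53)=53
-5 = -5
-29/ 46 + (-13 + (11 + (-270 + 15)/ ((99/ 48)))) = -63891/ 506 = -126.27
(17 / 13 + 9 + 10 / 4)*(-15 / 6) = -32.02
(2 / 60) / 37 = 1 / 1110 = 0.00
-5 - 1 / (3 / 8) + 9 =4 / 3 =1.33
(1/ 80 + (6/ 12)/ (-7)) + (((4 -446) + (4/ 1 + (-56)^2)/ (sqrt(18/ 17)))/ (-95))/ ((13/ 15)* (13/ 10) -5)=-1112841/ 883120 + 15700* sqrt(34)/ 11039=7.03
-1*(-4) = 4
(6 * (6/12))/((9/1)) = 0.33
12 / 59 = 0.20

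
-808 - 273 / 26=-818.50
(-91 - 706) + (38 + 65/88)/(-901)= -63195945/79288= -797.04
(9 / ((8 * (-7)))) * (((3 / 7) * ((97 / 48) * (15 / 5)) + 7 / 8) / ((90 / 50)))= -1945 / 6272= -0.31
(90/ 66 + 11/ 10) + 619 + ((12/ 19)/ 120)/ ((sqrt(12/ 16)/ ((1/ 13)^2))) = sqrt(3)/ 48165 + 68361/ 110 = 621.46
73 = 73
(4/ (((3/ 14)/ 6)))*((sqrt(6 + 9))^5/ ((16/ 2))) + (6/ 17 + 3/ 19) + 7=2426/ 323 + 3150*sqrt(15)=12207.41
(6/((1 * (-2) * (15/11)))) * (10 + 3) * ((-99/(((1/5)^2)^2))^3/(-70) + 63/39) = -6775036962893859/70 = -96786242327055.13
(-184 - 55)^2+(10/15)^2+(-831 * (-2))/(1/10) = 663673/9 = 73741.44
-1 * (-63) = 63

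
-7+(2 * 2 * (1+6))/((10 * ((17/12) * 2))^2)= -50323/7225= -6.97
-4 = -4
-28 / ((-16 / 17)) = 29.75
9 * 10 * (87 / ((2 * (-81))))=-145 / 3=-48.33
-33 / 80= -0.41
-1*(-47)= 47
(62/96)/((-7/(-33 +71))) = -3.51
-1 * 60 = -60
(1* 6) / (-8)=-3 / 4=-0.75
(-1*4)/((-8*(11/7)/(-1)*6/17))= -0.90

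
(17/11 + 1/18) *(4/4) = 1.60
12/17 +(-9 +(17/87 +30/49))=-542552/72471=-7.49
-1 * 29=-29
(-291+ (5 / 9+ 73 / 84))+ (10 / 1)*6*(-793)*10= -119974573 / 252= -476089.58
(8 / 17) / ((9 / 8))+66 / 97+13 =14.10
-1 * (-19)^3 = 6859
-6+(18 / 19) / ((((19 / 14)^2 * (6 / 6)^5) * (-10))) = -207534 / 34295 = -6.05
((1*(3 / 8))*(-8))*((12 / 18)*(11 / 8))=-11 / 4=-2.75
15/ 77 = 0.19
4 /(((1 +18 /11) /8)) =352 /29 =12.14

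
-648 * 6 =-3888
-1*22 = -22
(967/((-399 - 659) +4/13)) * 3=-37713/13750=-2.74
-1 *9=-9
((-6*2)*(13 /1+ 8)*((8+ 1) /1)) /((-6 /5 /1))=1890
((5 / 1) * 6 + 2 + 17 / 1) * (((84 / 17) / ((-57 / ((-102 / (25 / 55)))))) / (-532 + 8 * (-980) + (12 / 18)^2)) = -0.11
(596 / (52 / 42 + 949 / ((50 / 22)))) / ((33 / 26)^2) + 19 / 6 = 1275133 / 314842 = 4.05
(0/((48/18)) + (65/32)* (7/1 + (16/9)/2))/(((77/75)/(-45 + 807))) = 14652625/1232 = 11893.36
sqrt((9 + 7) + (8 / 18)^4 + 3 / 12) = sqrt(427489) / 162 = 4.04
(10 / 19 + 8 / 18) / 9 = 166 / 1539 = 0.11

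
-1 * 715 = -715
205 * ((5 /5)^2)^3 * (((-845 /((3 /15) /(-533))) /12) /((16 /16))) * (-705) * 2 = -108486486875 /2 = -54243243437.50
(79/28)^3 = 493039/21952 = 22.46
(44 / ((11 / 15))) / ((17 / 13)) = 45.88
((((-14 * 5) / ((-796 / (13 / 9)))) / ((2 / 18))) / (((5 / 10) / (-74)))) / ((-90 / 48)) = 53872 / 597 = 90.24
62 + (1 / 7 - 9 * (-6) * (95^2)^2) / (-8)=-30788332779 / 56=-549791656.77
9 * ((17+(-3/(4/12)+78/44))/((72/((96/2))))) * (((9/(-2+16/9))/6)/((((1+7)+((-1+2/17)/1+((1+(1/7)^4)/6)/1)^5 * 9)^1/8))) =-53271220878417335303808080685/106175874167730000895221092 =-501.73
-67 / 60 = -1.12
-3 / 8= -0.38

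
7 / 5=1.40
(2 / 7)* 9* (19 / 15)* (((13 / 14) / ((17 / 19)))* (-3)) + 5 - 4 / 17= -22392 / 4165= -5.38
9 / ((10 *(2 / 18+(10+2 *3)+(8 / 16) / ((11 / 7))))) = 891 / 16265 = 0.05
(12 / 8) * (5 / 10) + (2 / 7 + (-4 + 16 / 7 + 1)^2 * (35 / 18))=73 / 36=2.03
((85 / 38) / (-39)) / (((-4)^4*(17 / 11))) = -0.00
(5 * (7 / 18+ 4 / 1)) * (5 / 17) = 1975 / 306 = 6.45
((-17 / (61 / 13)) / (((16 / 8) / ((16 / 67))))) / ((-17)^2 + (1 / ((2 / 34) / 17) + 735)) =-136 / 412787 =-0.00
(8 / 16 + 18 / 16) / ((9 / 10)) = 65 / 36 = 1.81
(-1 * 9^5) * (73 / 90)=-478953 / 10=-47895.30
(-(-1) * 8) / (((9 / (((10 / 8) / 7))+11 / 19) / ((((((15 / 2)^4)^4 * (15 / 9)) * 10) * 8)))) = 5199989948272705078125 / 2479616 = 2097094851893480.72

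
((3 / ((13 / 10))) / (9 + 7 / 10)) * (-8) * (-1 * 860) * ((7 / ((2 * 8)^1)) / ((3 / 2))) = 602000 / 1261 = 477.40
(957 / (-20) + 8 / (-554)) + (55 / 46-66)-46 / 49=-113.61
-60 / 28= -15 / 7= -2.14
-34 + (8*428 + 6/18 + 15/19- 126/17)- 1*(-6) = 3284630/969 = 3389.71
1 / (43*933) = 1 / 40119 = 0.00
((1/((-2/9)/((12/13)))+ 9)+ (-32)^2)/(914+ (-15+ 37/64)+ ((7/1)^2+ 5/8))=856000/789737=1.08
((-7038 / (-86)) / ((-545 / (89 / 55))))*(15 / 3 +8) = -4071483 / 1288925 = -3.16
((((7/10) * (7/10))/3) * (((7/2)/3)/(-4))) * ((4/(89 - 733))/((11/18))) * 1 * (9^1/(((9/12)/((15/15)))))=147/25300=0.01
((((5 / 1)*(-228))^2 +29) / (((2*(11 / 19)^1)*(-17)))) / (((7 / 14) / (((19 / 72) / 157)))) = -469166069 / 2113848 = -221.95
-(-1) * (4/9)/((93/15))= 20/279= 0.07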